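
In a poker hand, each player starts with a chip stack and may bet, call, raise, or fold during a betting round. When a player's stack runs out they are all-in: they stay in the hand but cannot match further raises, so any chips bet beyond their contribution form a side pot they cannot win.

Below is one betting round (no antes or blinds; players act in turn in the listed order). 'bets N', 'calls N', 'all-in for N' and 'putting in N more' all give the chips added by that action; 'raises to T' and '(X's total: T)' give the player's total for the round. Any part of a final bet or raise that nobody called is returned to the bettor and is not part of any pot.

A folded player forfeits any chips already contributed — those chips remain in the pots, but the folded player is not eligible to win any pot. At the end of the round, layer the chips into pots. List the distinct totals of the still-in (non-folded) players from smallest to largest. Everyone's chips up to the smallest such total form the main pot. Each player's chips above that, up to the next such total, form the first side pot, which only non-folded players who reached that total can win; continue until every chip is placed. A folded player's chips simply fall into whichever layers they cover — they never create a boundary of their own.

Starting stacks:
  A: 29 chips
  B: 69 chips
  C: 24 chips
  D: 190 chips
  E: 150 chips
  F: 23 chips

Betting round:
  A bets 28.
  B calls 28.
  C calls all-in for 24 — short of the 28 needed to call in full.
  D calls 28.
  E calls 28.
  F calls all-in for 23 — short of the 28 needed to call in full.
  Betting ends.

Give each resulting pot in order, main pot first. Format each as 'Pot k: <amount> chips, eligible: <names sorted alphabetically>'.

Contributions: A=28, B=28, C=24, D=28, E=28, F=23
Pot levels (distinct totals of non-folded players): 23, 24, 28
Layer 1-23: 23 each from A, B, C, D, E, F = 23*6 = 138 chips; eligible A, B, C, D, E, F
Layer 24-24: 1 each from A, B, C, D, E = 1*5 = 5 chips; eligible A, B, C, D, E
Layer 25-28: 4 each from A, B, D, E = 4*4 = 16 chips; eligible A, B, D, E

Pot 1: 138 chips, eligible: A, B, C, D, E, F
Pot 2: 5 chips, eligible: A, B, C, D, E
Pot 3: 16 chips, eligible: A, B, D, E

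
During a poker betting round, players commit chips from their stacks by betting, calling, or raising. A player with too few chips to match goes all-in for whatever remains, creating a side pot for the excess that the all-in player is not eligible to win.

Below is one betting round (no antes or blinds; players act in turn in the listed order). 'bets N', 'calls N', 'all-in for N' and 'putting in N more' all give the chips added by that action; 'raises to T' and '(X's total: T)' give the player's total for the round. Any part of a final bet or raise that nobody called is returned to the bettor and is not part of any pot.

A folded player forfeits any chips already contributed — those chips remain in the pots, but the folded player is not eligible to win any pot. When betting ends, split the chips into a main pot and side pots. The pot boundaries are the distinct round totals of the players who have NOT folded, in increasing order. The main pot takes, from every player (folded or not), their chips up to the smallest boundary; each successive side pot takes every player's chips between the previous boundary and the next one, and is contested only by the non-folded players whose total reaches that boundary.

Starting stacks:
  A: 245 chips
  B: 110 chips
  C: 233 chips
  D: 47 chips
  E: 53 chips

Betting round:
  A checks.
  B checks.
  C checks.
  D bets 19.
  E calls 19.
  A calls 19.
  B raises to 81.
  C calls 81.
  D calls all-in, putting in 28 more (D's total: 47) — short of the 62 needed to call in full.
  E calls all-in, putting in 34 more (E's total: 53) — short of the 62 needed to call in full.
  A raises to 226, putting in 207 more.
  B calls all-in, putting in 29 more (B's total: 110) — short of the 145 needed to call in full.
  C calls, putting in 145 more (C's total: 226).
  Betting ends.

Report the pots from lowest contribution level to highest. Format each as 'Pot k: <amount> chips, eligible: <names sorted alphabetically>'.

Pot 1: 235 chips, eligible: A, B, C, D, E
Pot 2: 24 chips, eligible: A, B, C, E
Pot 3: 171 chips, eligible: A, B, C
Pot 4: 232 chips, eligible: A, C

Derivation:
Contributions: A=226, B=110, C=226, D=47, E=53
Pot levels (distinct totals of non-folded players): 47, 53, 110, 226
Layer 1-47: 47 each from A, B, C, D, E = 47*5 = 235 chips; eligible A, B, C, D, E
Layer 48-53: 6 each from A, B, C, E = 6*4 = 24 chips; eligible A, B, C, E
Layer 54-110: 57 each from A, B, C = 57*3 = 171 chips; eligible A, B, C
Layer 111-226: 116 each from A, C = 116*2 = 232 chips; eligible A, C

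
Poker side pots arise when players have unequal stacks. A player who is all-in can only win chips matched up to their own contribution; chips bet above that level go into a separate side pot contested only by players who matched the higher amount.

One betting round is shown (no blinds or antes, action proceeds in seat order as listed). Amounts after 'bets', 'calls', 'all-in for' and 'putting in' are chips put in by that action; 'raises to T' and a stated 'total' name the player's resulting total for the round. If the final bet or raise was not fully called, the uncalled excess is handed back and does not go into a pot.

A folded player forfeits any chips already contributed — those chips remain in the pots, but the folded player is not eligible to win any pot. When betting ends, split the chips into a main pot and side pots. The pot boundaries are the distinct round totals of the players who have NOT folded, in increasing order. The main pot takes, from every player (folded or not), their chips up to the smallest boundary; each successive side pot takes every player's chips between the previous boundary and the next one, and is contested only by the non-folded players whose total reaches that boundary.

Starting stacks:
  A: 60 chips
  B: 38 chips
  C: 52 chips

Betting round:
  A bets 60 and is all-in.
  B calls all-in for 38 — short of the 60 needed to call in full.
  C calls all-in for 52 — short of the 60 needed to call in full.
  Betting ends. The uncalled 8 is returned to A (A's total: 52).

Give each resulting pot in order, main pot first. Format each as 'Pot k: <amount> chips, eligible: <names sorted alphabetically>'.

Contributions (after 8 returned to A): A=52, B=38, C=52
Pot levels (distinct totals of non-folded players): 38, 52
Layer 1-38: 38 each from A, B, C = 38*3 = 114 chips; eligible A, B, C
Layer 39-52: 14 each from A, C = 14*2 = 28 chips; eligible A, C

Pot 1: 114 chips, eligible: A, B, C
Pot 2: 28 chips, eligible: A, C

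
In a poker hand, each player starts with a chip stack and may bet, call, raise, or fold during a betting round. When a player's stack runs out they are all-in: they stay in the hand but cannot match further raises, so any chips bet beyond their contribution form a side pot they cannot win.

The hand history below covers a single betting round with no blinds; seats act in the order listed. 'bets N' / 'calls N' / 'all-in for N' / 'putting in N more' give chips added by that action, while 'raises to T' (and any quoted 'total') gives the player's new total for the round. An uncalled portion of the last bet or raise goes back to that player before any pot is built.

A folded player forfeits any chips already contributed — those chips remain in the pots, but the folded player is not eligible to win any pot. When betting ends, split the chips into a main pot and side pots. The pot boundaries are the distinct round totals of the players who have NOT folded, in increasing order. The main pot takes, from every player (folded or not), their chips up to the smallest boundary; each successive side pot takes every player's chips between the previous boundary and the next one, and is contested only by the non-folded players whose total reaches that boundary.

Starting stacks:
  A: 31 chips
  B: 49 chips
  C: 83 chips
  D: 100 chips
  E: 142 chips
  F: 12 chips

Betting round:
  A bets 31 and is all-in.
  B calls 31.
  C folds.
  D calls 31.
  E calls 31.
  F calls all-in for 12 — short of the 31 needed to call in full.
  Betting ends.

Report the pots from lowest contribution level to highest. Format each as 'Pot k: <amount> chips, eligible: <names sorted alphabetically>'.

Contributions: A=31, B=31, D=31, E=31, F=12
Folded: C
Pot levels (distinct totals of non-folded players): 12, 31
Layer 1-12: 12 each from A, B, D, E, F = 12*5 = 60 chips; eligible A, B, D, E, F
Layer 13-31: 19 each from A, B, D, E = 19*4 = 76 chips; eligible A, B, D, E

Pot 1: 60 chips, eligible: A, B, D, E, F
Pot 2: 76 chips, eligible: A, B, D, E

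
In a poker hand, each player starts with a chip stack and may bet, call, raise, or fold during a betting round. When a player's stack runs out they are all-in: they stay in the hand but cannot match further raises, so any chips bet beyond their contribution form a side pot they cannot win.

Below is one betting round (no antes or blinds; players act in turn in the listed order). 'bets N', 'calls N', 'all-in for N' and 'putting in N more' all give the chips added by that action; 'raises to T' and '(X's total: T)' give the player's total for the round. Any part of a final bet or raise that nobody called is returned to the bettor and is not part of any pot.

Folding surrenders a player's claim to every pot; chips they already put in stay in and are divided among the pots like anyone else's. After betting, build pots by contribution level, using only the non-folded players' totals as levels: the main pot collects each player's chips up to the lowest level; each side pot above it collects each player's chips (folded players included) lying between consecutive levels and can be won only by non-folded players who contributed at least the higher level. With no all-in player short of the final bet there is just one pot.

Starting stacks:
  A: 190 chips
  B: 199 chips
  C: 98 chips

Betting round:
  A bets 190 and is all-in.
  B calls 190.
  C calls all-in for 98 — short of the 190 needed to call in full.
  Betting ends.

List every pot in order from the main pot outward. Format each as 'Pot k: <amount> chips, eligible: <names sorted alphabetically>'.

Pot 1: 294 chips, eligible: A, B, C
Pot 2: 184 chips, eligible: A, B

Derivation:
Contributions: A=190, B=190, C=98
Pot levels (distinct totals of non-folded players): 98, 190
Layer 1-98: 98 each from A, B, C = 98*3 = 294 chips; eligible A, B, C
Layer 99-190: 92 each from A, B = 92*2 = 184 chips; eligible A, B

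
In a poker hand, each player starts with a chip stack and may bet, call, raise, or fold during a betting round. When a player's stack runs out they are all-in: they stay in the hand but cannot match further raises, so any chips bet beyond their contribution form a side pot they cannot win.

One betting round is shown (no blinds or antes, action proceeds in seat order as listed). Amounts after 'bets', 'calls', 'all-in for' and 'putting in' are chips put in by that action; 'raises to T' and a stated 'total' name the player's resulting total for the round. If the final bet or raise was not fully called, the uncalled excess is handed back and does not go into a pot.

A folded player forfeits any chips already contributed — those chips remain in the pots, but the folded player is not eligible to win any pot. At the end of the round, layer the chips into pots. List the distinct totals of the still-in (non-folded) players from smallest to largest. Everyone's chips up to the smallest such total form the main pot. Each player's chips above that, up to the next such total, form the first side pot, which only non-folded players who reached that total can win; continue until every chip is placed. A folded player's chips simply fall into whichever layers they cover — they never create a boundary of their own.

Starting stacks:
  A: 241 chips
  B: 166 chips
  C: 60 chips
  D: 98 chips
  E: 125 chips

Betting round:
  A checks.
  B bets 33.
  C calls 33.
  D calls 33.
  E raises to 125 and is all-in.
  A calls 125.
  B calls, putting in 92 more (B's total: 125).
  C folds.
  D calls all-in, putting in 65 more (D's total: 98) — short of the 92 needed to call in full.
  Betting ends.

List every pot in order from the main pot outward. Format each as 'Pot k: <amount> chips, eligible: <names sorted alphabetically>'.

Pot 1: 425 chips, eligible: A, B, D, E
Pot 2: 81 chips, eligible: A, B, E

Derivation:
Contributions: A=125, B=125, C=33, D=98, E=125
Folded: C
Pot levels (distinct totals of non-folded players): 98, 125
Layer 1-98: A 98 + B 98 + C 33 + D 98 + E 98 = 425 chips; eligible A, B, D, E
Layer 99-125: 27 each from A, B, E = 27*3 = 81 chips; eligible A, B, E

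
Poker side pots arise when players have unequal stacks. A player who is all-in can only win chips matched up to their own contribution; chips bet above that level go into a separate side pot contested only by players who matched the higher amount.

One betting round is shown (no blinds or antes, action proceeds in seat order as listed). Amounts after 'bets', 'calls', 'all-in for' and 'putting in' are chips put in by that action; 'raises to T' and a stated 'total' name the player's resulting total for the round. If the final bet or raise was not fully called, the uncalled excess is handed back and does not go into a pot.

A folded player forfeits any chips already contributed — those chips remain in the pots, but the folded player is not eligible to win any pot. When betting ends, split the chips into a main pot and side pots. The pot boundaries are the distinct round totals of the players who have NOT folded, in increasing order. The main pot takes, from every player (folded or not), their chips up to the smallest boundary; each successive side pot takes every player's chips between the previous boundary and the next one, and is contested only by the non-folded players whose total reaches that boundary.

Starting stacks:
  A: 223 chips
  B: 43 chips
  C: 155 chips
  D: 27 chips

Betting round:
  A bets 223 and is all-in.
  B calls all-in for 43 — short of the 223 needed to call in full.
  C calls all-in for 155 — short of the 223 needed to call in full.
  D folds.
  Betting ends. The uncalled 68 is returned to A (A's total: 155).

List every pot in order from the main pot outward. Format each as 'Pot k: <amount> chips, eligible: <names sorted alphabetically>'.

Contributions (after 68 returned to A): A=155, B=43, C=155
Folded: D
Pot levels (distinct totals of non-folded players): 43, 155
Layer 1-43: 43 each from A, B, C = 43*3 = 129 chips; eligible A, B, C
Layer 44-155: 112 each from A, C = 112*2 = 224 chips; eligible A, C

Pot 1: 129 chips, eligible: A, B, C
Pot 2: 224 chips, eligible: A, C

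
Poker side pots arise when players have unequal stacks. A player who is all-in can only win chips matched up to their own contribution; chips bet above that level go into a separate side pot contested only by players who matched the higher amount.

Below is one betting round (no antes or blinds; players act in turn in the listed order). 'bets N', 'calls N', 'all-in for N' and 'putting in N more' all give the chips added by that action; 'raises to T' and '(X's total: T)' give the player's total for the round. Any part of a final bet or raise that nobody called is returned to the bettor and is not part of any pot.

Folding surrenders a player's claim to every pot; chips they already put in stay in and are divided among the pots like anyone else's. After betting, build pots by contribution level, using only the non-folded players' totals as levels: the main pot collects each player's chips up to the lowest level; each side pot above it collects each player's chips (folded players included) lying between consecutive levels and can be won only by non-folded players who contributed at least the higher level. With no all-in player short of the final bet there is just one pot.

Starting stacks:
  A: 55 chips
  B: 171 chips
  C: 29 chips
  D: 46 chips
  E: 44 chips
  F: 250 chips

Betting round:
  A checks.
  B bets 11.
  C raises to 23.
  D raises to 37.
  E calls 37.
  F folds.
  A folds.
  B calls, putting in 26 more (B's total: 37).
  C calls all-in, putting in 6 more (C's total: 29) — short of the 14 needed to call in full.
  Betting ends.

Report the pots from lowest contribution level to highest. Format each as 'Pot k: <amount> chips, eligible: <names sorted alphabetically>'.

Pot 1: 116 chips, eligible: B, C, D, E
Pot 2: 24 chips, eligible: B, D, E

Derivation:
Contributions: B=37, C=29, D=37, E=37
Folded: A, F
Pot levels (distinct totals of non-folded players): 29, 37
Layer 1-29: 29 each from B, C, D, E = 29*4 = 116 chips; eligible B, C, D, E
Layer 30-37: 8 each from B, D, E = 8*3 = 24 chips; eligible B, D, E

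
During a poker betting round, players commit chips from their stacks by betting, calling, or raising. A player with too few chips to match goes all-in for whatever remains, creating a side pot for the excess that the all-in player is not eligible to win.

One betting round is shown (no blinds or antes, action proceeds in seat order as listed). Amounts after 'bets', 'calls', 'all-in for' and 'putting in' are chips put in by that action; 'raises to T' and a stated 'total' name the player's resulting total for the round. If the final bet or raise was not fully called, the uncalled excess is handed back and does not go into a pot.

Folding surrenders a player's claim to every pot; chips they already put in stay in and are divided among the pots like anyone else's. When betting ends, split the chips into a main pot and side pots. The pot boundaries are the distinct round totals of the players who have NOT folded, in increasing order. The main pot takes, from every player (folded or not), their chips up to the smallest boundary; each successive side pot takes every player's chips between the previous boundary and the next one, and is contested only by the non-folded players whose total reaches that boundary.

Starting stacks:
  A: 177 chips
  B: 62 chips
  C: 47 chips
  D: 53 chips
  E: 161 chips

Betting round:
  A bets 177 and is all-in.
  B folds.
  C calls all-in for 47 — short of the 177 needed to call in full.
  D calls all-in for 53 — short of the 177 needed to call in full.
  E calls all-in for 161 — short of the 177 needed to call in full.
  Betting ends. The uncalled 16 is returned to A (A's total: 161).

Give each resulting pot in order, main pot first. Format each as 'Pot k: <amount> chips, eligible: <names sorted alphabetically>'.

Contributions (after 16 returned to A): A=161, C=47, D=53, E=161
Folded: B
Pot levels (distinct totals of non-folded players): 47, 53, 161
Layer 1-47: 47 each from A, C, D, E = 47*4 = 188 chips; eligible A, C, D, E
Layer 48-53: 6 each from A, D, E = 6*3 = 18 chips; eligible A, D, E
Layer 54-161: 108 each from A, E = 108*2 = 216 chips; eligible A, E

Pot 1: 188 chips, eligible: A, C, D, E
Pot 2: 18 chips, eligible: A, D, E
Pot 3: 216 chips, eligible: A, E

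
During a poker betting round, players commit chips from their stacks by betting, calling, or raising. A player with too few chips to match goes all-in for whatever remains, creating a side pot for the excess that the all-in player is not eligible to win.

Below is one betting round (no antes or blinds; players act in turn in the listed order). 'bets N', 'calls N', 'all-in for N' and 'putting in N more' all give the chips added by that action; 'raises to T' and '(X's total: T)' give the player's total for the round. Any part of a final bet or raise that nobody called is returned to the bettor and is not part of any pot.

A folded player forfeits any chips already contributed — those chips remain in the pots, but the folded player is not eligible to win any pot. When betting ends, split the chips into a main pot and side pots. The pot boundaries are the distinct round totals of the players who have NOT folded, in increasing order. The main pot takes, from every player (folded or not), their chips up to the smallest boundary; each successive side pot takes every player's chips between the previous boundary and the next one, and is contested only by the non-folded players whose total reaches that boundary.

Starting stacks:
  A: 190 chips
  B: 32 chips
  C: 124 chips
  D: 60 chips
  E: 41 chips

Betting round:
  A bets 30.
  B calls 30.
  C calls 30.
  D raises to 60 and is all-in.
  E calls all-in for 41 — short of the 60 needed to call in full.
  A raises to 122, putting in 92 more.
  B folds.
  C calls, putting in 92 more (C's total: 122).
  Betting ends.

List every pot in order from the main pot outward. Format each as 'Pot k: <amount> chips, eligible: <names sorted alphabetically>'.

Contributions: A=122, B=30, C=122, D=60, E=41
Folded: B
Pot levels (distinct totals of non-folded players): 41, 60, 122
Layer 1-41: A 41 + B 30 + C 41 + D 41 + E 41 = 194 chips; eligible A, C, D, E
Layer 42-60: 19 each from A, C, D = 19*3 = 57 chips; eligible A, C, D
Layer 61-122: 62 each from A, C = 62*2 = 124 chips; eligible A, C

Pot 1: 194 chips, eligible: A, C, D, E
Pot 2: 57 chips, eligible: A, C, D
Pot 3: 124 chips, eligible: A, C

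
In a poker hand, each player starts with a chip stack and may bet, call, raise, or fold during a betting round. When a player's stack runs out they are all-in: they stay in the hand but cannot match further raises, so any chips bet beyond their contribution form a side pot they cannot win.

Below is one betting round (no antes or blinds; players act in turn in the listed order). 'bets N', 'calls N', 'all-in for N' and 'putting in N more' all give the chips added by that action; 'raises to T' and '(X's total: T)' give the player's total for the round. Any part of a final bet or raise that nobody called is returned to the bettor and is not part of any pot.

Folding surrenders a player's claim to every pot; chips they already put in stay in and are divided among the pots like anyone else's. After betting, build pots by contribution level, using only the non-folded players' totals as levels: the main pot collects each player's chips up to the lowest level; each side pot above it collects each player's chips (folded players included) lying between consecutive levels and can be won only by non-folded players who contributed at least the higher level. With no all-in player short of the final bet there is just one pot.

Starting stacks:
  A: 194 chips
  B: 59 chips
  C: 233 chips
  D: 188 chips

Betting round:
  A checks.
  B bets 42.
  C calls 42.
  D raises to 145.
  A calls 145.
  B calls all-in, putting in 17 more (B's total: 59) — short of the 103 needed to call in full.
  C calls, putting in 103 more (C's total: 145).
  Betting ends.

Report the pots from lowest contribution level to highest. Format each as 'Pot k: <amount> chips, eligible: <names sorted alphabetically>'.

Pot 1: 236 chips, eligible: A, B, C, D
Pot 2: 258 chips, eligible: A, C, D

Derivation:
Contributions: A=145, B=59, C=145, D=145
Pot levels (distinct totals of non-folded players): 59, 145
Layer 1-59: 59 each from A, B, C, D = 59*4 = 236 chips; eligible A, B, C, D
Layer 60-145: 86 each from A, C, D = 86*3 = 258 chips; eligible A, C, D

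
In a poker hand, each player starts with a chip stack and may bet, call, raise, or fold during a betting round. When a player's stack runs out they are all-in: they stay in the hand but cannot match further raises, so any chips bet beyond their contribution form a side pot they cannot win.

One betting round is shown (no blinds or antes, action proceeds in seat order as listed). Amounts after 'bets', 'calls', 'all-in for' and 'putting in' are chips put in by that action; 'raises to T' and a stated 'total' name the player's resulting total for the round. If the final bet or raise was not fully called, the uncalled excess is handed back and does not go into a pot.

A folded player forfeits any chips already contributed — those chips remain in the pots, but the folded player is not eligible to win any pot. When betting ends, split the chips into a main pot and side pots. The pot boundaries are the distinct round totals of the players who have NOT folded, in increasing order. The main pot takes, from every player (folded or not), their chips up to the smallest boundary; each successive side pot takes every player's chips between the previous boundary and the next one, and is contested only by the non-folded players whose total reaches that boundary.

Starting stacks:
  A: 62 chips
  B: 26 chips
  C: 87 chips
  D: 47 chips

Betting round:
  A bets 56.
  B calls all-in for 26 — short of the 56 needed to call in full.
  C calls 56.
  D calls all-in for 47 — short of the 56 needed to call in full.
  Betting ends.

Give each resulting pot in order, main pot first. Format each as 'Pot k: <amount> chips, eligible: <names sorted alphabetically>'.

Contributions: A=56, B=26, C=56, D=47
Pot levels (distinct totals of non-folded players): 26, 47, 56
Layer 1-26: 26 each from A, B, C, D = 26*4 = 104 chips; eligible A, B, C, D
Layer 27-47: 21 each from A, C, D = 21*3 = 63 chips; eligible A, C, D
Layer 48-56: 9 each from A, C = 9*2 = 18 chips; eligible A, C

Pot 1: 104 chips, eligible: A, B, C, D
Pot 2: 63 chips, eligible: A, C, D
Pot 3: 18 chips, eligible: A, C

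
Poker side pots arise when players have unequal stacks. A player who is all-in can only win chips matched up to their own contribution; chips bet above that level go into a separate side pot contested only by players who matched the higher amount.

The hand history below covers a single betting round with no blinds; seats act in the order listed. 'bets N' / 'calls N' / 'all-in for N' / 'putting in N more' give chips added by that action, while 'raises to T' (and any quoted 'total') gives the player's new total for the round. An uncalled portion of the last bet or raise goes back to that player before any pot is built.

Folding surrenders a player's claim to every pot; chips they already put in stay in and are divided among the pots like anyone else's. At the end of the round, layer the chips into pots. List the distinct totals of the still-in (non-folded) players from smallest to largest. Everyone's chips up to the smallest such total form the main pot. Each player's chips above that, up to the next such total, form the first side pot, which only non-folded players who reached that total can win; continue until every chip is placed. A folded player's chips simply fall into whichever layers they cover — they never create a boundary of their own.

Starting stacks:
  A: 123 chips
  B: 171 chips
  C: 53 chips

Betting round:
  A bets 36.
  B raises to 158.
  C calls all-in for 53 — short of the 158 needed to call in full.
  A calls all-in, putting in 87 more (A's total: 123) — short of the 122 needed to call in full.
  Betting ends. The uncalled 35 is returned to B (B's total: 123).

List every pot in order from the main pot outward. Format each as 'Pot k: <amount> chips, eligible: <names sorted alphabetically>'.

Pot 1: 159 chips, eligible: A, B, C
Pot 2: 140 chips, eligible: A, B

Derivation:
Contributions (after 35 returned to B): A=123, B=123, C=53
Pot levels (distinct totals of non-folded players): 53, 123
Layer 1-53: 53 each from A, B, C = 53*3 = 159 chips; eligible A, B, C
Layer 54-123: 70 each from A, B = 70*2 = 140 chips; eligible A, B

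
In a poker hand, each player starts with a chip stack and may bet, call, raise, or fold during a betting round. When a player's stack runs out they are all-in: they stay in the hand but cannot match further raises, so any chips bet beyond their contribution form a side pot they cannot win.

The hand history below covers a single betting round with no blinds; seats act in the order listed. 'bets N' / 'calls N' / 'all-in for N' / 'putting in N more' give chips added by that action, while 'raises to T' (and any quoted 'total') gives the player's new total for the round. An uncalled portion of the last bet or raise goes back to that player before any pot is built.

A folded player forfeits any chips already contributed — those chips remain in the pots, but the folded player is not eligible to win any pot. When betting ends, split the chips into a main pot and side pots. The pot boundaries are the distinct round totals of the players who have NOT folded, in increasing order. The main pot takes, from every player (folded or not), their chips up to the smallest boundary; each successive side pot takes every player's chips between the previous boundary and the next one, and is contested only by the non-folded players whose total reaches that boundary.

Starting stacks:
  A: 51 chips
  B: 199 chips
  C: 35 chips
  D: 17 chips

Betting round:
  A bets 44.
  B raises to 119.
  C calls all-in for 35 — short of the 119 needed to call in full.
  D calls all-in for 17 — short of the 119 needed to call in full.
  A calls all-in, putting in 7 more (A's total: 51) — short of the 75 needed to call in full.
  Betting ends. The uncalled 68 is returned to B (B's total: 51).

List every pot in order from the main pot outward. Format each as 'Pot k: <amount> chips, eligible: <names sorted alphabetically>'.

Contributions (after 68 returned to B): A=51, B=51, C=35, D=17
Pot levels (distinct totals of non-folded players): 17, 35, 51
Layer 1-17: 17 each from A, B, C, D = 17*4 = 68 chips; eligible A, B, C, D
Layer 18-35: 18 each from A, B, C = 18*3 = 54 chips; eligible A, B, C
Layer 36-51: 16 each from A, B = 16*2 = 32 chips; eligible A, B

Pot 1: 68 chips, eligible: A, B, C, D
Pot 2: 54 chips, eligible: A, B, C
Pot 3: 32 chips, eligible: A, B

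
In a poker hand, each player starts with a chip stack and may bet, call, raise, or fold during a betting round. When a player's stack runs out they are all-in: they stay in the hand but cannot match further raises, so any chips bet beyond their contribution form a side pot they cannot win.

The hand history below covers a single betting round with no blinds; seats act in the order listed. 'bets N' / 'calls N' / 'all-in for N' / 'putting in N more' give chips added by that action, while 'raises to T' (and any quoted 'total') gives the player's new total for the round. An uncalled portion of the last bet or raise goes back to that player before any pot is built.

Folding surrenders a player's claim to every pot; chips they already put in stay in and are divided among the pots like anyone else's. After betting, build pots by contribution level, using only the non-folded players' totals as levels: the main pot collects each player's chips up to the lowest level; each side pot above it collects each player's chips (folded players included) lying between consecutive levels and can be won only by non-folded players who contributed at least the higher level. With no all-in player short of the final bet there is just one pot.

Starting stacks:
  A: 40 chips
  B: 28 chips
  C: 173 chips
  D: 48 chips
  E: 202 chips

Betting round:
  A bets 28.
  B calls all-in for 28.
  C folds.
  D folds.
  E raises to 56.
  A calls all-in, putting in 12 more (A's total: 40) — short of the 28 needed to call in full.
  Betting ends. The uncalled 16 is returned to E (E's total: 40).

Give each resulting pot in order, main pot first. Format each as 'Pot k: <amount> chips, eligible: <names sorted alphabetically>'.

Contributions (after 16 returned to E): A=40, B=28, E=40
Folded: C, D
Pot levels (distinct totals of non-folded players): 28, 40
Layer 1-28: 28 each from A, B, E = 28*3 = 84 chips; eligible A, B, E
Layer 29-40: 12 each from A, E = 12*2 = 24 chips; eligible A, E

Pot 1: 84 chips, eligible: A, B, E
Pot 2: 24 chips, eligible: A, E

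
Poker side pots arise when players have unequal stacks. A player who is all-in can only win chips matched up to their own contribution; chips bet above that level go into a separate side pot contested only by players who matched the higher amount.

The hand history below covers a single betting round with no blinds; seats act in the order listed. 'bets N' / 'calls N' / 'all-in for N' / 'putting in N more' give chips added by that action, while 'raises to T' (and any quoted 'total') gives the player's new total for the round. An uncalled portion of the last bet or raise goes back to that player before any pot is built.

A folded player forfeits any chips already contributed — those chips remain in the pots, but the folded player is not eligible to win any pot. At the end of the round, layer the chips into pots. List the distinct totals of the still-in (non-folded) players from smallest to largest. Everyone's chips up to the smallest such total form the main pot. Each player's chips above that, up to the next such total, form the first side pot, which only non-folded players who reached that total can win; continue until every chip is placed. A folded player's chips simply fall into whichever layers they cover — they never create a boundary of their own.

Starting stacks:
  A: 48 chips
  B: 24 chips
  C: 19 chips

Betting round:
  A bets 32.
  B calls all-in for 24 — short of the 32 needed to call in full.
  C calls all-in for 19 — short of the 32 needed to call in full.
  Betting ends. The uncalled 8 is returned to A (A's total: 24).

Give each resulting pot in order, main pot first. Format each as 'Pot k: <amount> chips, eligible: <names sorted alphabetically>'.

Contributions (after 8 returned to A): A=24, B=24, C=19
Pot levels (distinct totals of non-folded players): 19, 24
Layer 1-19: 19 each from A, B, C = 19*3 = 57 chips; eligible A, B, C
Layer 20-24: 5 each from A, B = 5*2 = 10 chips; eligible A, B

Pot 1: 57 chips, eligible: A, B, C
Pot 2: 10 chips, eligible: A, B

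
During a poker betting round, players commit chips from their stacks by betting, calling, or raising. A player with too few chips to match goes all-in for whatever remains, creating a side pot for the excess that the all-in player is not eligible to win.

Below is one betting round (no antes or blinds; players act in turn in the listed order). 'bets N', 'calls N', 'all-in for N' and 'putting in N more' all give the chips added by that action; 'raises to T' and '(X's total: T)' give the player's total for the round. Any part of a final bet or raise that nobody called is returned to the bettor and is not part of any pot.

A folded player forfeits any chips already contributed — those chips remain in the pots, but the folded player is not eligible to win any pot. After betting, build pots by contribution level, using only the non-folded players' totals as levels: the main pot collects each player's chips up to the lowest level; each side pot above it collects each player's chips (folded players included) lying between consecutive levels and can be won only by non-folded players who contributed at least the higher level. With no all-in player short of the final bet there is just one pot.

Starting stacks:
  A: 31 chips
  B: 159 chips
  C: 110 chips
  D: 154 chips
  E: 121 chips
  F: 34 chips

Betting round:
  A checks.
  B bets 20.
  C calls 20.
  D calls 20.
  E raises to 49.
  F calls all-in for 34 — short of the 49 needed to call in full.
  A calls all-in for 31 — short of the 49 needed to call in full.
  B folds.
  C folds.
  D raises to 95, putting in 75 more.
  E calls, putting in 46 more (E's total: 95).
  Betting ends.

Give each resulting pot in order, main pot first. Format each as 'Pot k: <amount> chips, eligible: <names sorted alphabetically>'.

Pot 1: 164 chips, eligible: A, D, E, F
Pot 2: 9 chips, eligible: D, E, F
Pot 3: 122 chips, eligible: D, E

Derivation:
Contributions: A=31, B=20, C=20, D=95, E=95, F=34
Folded: B, C
Pot levels (distinct totals of non-folded players): 31, 34, 95
Layer 1-31: A 31 + B 20 + C 20 + D 31 + E 31 + F 31 = 164 chips; eligible A, D, E, F
Layer 32-34: 3 each from D, E, F = 3*3 = 9 chips; eligible D, E, F
Layer 35-95: 61 each from D, E = 61*2 = 122 chips; eligible D, E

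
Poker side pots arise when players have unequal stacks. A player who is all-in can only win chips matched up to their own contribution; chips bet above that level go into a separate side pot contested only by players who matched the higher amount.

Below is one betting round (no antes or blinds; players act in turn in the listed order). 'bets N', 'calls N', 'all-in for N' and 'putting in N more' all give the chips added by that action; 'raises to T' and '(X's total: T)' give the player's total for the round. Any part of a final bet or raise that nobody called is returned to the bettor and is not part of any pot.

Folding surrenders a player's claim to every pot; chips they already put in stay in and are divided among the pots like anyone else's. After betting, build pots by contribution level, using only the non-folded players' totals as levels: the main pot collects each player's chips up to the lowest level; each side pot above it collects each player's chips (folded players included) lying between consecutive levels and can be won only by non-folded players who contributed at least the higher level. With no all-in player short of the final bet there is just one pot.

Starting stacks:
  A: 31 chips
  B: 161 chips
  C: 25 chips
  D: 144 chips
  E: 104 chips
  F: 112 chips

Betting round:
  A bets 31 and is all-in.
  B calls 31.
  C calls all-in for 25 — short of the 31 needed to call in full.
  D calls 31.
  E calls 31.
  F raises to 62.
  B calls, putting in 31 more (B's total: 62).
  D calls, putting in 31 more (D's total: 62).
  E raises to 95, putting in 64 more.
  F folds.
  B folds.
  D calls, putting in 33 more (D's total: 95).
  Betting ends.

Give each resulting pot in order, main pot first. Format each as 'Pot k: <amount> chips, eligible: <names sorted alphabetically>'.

Pot 1: 150 chips, eligible: A, C, D, E
Pot 2: 30 chips, eligible: A, D, E
Pot 3: 190 chips, eligible: D, E

Derivation:
Contributions: A=31, B=62, C=25, D=95, E=95, F=62
Folded: B, F
Pot levels (distinct totals of non-folded players): 25, 31, 95
Layer 1-25: 25 each from A, B, C, D, E, F = 25*6 = 150 chips; eligible A, C, D, E
Layer 26-31: 6 each from A, B, D, E, F = 6*5 = 30 chips; eligible A, D, E
Layer 32-95: B 31 + D 64 + E 64 + F 31 = 190 chips; eligible D, E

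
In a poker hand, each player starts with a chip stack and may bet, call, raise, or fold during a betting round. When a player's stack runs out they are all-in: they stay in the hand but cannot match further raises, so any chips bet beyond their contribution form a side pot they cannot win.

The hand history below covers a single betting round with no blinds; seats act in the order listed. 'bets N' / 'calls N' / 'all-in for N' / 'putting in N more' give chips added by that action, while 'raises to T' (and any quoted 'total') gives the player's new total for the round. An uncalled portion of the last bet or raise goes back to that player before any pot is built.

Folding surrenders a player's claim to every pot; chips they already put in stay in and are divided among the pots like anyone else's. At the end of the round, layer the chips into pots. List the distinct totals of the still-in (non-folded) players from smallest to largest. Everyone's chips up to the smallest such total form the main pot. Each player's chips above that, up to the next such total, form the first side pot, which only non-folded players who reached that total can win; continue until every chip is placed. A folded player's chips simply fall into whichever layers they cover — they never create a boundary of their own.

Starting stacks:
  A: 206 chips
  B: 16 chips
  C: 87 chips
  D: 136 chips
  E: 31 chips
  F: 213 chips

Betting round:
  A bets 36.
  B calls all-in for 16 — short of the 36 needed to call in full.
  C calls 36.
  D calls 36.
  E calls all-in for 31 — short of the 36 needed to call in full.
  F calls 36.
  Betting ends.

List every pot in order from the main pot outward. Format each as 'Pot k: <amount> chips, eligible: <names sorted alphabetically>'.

Pot 1: 96 chips, eligible: A, B, C, D, E, F
Pot 2: 75 chips, eligible: A, C, D, E, F
Pot 3: 20 chips, eligible: A, C, D, F

Derivation:
Contributions: A=36, B=16, C=36, D=36, E=31, F=36
Pot levels (distinct totals of non-folded players): 16, 31, 36
Layer 1-16: 16 each from A, B, C, D, E, F = 16*6 = 96 chips; eligible A, B, C, D, E, F
Layer 17-31: 15 each from A, C, D, E, F = 15*5 = 75 chips; eligible A, C, D, E, F
Layer 32-36: 5 each from A, C, D, F = 5*4 = 20 chips; eligible A, C, D, F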